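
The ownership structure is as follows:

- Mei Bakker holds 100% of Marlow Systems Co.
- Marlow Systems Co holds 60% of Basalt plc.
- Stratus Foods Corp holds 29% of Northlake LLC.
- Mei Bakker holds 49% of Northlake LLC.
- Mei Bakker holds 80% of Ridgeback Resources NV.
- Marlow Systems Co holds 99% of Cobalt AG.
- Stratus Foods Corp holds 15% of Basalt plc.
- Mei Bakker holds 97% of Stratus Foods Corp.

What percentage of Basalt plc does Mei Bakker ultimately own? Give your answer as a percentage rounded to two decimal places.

Mei reaches Basalt along 2 paths.
Via Marlow: 100% × 60% = 60%.
Via Stratus: 97% × 15% = 14.55%.
Total: 60% + 14.55% = 74.55%.

74.55%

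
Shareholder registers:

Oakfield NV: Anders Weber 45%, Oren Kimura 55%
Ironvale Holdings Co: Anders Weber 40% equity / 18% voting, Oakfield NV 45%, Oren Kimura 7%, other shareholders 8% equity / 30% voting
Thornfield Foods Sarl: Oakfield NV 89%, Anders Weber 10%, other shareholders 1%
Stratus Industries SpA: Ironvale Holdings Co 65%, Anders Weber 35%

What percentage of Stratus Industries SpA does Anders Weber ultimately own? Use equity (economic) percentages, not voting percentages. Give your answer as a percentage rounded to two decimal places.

Anders reaches Stratus along 3 paths.
Via Ironvale: 40% × 65% = 26%.
Via Oakfield → Ironvale: 45% × 45% × 65% = 13.1625%.
Direct stake: 35% = 35%.
Total: 26% + 13.1625% + 35% = 74.1625%.
Rounded: 74.16%.

74.16%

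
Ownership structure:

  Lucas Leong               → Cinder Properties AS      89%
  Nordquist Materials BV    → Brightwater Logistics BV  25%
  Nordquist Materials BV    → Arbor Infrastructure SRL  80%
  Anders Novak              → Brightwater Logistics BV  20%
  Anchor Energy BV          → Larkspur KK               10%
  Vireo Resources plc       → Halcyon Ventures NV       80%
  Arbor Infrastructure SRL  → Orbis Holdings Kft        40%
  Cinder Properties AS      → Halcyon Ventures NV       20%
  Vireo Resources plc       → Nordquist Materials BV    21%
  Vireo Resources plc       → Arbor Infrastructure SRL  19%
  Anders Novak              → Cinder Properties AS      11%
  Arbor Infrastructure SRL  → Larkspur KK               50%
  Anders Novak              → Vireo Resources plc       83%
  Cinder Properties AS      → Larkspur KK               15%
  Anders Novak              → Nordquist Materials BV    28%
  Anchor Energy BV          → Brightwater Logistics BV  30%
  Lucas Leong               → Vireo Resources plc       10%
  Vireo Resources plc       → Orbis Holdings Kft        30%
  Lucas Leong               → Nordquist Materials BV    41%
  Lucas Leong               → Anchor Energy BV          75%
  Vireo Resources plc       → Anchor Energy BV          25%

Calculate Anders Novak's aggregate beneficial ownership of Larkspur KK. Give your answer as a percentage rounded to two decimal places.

Anders reaches Larkspur along 5 paths.
Via Vireo → Anchor: 83% × 25% × 10% = 2.075%.
Via Cinder: 11% × 15% = 1.65%.
Via Nordquist → Arbor: 28% × 80% × 50% = 11.2%.
Via Vireo → Nordquist → Arbor: 83% × 21% × 80% × 50% = 6.972%.
Via Vireo → Arbor: 83% × 19% × 50% = 7.885%.
Total: 2.075% + 1.65% + 11.2% + 6.972% + 7.885% = 29.782%.
Rounded: 29.78%.

29.78%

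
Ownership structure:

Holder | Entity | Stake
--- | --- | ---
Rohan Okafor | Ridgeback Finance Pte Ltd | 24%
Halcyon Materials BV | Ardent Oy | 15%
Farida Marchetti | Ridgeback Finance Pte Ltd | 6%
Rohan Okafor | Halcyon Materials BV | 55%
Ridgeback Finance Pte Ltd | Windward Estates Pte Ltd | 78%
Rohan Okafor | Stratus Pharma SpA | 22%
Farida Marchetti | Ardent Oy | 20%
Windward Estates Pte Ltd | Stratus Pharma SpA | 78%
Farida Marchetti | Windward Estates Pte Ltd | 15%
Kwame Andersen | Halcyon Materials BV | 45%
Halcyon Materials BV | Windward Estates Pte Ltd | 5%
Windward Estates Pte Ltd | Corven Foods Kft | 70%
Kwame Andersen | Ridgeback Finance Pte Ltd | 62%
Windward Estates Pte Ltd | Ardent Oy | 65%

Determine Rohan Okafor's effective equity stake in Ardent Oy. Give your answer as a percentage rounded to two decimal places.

Rohan reaches Ardent along 3 paths.
Via Ridgeback → Windward: 24% × 78% × 65% = 12.168%.
Via Halcyon → Windward: 55% × 5% × 65% = 1.7875%.
Via Halcyon: 55% × 15% = 8.25%.
Total: 12.168% + 1.7875% + 8.25% = 22.2055%.
Rounded: 22.21%.

22.21%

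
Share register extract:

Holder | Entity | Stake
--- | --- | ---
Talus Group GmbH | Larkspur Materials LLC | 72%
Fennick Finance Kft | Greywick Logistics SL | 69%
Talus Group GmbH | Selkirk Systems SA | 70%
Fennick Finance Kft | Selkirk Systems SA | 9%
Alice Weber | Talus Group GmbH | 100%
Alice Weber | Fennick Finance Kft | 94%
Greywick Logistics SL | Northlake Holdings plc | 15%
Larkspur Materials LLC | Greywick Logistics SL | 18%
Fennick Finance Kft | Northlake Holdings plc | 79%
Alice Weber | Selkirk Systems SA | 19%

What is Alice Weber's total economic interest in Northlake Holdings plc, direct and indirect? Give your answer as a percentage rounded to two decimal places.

Alice reaches Northlake along 3 paths.
Via Fennick: 94% × 79% = 74.26%.
Via Fennick → Greywick: 94% × 69% × 15% = 9.729%.
Via Talus → Larkspur → Greywick: 100% × 72% × 18% × 15% = 1.944%.
Total: 74.26% + 9.729% + 1.944% = 85.933%.
Rounded: 85.93%.

85.93%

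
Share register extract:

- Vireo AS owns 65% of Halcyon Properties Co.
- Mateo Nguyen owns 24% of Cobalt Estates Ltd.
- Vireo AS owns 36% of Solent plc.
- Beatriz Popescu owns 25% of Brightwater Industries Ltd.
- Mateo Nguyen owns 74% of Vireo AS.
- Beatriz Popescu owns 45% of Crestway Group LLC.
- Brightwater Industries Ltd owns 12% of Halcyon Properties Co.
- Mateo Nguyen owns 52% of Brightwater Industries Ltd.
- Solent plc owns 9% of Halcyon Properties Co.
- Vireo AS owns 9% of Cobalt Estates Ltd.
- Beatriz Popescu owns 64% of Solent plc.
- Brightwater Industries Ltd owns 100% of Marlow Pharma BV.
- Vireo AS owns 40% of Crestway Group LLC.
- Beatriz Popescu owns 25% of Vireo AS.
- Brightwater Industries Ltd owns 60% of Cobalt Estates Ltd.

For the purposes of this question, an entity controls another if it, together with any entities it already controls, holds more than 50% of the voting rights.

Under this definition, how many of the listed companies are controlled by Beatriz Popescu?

Beatriz holds 64% of Solent, so Beatriz controls Solent.
No other company's threshold is met.
Beatriz controls 1 company.

1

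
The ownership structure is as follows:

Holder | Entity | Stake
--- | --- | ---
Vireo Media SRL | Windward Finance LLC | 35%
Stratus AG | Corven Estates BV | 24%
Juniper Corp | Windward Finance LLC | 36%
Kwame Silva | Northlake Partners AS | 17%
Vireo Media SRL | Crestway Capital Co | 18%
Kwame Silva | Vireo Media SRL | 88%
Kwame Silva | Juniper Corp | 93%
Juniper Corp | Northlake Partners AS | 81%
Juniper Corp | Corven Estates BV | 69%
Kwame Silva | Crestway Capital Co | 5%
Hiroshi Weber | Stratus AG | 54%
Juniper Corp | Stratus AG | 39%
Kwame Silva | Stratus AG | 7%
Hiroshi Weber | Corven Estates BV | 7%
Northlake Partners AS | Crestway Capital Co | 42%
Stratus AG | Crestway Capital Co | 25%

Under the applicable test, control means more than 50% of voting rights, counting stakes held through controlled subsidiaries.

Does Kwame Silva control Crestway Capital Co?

Yes

Kwame holds 88% of Vireo, so Kwame controls Vireo.
Kwame holds 93% of Juniper, so Kwame controls Juniper.
Juniper and Kwame together hold 81% + 17% = 98% of Northlake, so Kwame controls Northlake.
Northlake and Vireo and Kwame together hold 42% + 18% + 5% = 65% of Crestway, so Kwame controls Crestway.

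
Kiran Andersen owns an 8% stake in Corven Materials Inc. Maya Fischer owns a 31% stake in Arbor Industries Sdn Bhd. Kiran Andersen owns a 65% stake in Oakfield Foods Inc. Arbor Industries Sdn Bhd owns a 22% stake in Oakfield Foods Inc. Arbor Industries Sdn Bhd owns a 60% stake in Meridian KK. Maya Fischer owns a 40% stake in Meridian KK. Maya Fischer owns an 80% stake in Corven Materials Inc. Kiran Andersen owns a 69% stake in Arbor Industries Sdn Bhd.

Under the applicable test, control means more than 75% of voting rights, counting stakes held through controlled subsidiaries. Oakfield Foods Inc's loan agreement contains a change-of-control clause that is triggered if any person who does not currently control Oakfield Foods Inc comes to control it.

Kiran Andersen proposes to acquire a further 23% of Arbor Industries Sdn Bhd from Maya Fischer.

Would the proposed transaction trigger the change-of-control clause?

Yes

The purchase adds only to Kiran's holdings (Maya's stake shrinks), so Kiran is the only person who could newly come to control Oakfield.
Kiran's largest direct stake is 69% in Arbor, which does not meet the threshold, so Kiran controls no company.
In Oakfield, Kiran's side holds only 65%, not > 75%.
So before the transaction, Kiran does not control Oakfield.
After the purchase, Kiran's direct stake in Arbor rises to 69% + 23% = 92%, and Maya's stake falls to 8%.
Kiran holds 92% of Arbor, so Kiran controls Arbor.
Kiran and Arbor together hold 65% + 22% = 87% of Oakfield, so Kiran controls Oakfield.
Kiran did not control Oakfield before and does after, so the clause is triggered.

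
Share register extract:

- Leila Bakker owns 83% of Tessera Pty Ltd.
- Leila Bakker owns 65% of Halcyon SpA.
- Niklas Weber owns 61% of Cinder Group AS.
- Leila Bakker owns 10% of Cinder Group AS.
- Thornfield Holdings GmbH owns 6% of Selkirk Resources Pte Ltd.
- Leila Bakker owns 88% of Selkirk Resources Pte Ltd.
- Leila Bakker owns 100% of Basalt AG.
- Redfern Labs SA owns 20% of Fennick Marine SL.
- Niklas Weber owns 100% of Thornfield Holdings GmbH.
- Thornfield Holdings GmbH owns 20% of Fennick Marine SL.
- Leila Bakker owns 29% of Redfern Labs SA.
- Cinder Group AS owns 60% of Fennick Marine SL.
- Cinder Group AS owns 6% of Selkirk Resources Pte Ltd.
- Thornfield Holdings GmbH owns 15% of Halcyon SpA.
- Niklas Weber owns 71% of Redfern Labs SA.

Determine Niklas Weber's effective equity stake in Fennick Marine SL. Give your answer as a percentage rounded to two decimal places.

70.80%

Niklas reaches Fennick along 3 paths.
Via Cinder: 61% × 60% = 36.6%.
Via Thornfield: 100% × 20% = 20%.
Via Redfern: 71% × 20% = 14.2%.
Total: 36.6% + 20% + 14.2% = 70.8%.
Rounded: 70.80%.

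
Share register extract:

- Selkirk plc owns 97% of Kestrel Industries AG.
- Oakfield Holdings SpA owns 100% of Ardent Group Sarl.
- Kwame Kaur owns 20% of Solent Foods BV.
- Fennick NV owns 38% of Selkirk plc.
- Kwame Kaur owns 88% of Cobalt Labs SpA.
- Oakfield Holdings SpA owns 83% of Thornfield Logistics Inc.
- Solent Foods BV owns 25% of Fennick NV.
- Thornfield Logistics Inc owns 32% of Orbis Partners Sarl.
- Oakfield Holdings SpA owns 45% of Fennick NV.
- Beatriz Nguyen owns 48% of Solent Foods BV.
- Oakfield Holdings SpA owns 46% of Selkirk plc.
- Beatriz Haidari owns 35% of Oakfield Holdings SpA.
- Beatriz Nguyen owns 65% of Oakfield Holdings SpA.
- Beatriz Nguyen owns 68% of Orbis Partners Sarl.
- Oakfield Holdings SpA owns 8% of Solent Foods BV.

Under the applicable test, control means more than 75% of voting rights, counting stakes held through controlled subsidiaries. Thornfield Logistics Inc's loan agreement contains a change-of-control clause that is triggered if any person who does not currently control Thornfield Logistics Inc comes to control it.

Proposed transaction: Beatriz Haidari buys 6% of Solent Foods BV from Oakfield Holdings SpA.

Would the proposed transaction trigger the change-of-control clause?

No

The purchase adds only to Beatriz Haidari's holdings (Oakfield's stake shrinks), so Beatriz Haidari is the only person who could newly come to control Thornfield.
Beatriz Haidari's largest direct stake is 35% in Oakfield, which does not meet the threshold, so Beatriz Haidari controls no company.
Neither Beatriz Haidari nor any entity Beatriz Haidari controls holds any voting interest in Thornfield.
So before the transaction, Beatriz Haidari does not control Thornfield.
After the purchase, Beatriz Haidari holds 6% of Solent directly, and Oakfield's stake falls to 2%.
Beatriz Haidari's side now holds 6% of Solent, not > 75%, so Beatriz Haidari still does not control Solent.
After the transaction, neither Beatriz Haidari nor any entity Beatriz Haidari controls holds a voting interest in Thornfield, so Beatriz Haidari still does not control it.
No new person acquires control, so the clause is not triggered.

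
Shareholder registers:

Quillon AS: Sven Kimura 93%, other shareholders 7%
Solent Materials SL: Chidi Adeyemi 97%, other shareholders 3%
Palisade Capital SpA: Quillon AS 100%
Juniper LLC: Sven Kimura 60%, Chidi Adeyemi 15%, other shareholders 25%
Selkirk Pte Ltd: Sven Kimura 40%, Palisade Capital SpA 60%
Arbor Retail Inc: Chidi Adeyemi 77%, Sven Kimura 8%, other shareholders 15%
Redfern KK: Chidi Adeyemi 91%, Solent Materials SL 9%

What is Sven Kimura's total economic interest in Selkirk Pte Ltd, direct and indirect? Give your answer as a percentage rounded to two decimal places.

Sven reaches Selkirk along 2 paths.
Direct stake: 40% = 40%.
Via Quillon → Palisade: 93% × 100% × 60% = 55.8%.
Total: 40% + 55.8% = 95.8%.
Rounded: 95.80%.

95.80%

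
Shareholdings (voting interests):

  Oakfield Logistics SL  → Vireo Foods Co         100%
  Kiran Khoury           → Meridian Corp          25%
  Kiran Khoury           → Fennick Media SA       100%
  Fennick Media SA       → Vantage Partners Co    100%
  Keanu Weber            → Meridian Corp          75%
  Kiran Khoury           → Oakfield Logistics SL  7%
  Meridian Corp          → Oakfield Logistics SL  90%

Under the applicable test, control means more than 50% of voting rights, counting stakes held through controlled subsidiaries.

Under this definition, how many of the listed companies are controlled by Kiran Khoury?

Kiran holds 100% of Fennick, so Kiran controls Fennick.
Fennick holds 100% of Vantage, so Kiran controls Vantage.
No other company's threshold is met.
Kiran controls 2 companies.

2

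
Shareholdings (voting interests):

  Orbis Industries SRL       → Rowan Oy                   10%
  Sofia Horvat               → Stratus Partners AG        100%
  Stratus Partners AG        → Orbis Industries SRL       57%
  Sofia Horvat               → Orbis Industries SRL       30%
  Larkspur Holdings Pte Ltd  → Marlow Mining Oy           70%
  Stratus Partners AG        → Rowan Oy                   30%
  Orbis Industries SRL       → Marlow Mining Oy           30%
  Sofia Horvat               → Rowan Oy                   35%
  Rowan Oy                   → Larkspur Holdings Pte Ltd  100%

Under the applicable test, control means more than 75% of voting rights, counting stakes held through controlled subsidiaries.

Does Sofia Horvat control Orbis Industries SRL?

Yes

Sofia holds 100% of Stratus, so Sofia controls Stratus.
Sofia and Stratus together hold 30% + 57% = 87% of Orbis, so Sofia controls Orbis.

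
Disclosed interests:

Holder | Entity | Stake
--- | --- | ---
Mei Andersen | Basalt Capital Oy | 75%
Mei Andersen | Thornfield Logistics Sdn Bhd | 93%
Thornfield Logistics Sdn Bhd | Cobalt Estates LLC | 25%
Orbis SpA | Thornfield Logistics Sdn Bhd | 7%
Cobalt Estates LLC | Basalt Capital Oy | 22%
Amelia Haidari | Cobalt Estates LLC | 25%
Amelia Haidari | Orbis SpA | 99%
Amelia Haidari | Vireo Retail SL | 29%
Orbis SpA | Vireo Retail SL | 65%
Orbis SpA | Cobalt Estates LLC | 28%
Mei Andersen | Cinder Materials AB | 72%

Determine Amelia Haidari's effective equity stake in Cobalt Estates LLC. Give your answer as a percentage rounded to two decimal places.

Amelia reaches Cobalt along 3 paths.
Via Orbis → Thornfield: 99% × 7% × 25% = 1.7325%.
Direct stake: 25% = 25%.
Via Orbis: 99% × 28% = 27.72%.
Total: 1.7325% + 25% + 27.72% = 54.4525%.
Rounded: 54.45%.

54.45%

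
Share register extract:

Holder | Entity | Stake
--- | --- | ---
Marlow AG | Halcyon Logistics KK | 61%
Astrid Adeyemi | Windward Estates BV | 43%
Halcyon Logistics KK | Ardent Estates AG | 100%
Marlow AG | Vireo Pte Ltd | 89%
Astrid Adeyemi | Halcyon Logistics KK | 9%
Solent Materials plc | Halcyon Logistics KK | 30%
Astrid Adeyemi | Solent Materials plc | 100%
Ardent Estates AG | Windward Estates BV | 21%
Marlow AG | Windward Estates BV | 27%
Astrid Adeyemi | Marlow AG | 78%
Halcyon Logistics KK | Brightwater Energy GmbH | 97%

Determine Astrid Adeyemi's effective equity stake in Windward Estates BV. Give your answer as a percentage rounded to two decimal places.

Astrid reaches Windward along 5 paths.
Direct stake: 43% = 43%.
Via Marlow: 78% × 27% = 21.06%.
Via Halcyon → Ardent: 9% × 100% × 21% = 1.89%.
Via Solent → Halcyon → Ardent: 100% × 30% × 100% × 21% = 6.3%.
Via Marlow → Halcyon → Ardent: 78% × 61% × 100% × 21% = 9.9918%.
Total: 43% + 21.06% + 1.89% + 6.3% + 9.9918% = 82.2418%.
Rounded: 82.24%.

82.24%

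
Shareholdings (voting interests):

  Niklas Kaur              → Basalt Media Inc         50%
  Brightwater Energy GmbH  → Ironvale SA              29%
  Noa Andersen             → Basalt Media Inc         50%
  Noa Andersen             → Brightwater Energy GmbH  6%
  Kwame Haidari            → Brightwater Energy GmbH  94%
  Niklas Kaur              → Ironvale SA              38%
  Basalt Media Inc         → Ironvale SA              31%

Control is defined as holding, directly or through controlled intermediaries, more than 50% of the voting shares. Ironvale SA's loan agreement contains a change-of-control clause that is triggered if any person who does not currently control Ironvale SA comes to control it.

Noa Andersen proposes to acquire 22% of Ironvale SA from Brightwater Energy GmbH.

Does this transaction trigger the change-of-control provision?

The purchase adds only to Noa's holdings (Brightwater's stake shrinks), so Noa is the only person who could newly come to control Ironvale.
Noa's largest direct stake is 50% in Basalt, which does not meet the threshold, so Noa controls no company.
Neither Noa nor any entity Noa controls holds any voting interest in Ironvale.
So before the transaction, Noa does not control Ironvale.
After the purchase, Noa holds 22% of Ironvale directly, and Brightwater's stake falls to 7%.
After the transaction, Noa's side holds 22% of Ironvale, not > 50%, so Noa still does not control Ironvale.
No new person acquires control, so the clause is not triggered.

No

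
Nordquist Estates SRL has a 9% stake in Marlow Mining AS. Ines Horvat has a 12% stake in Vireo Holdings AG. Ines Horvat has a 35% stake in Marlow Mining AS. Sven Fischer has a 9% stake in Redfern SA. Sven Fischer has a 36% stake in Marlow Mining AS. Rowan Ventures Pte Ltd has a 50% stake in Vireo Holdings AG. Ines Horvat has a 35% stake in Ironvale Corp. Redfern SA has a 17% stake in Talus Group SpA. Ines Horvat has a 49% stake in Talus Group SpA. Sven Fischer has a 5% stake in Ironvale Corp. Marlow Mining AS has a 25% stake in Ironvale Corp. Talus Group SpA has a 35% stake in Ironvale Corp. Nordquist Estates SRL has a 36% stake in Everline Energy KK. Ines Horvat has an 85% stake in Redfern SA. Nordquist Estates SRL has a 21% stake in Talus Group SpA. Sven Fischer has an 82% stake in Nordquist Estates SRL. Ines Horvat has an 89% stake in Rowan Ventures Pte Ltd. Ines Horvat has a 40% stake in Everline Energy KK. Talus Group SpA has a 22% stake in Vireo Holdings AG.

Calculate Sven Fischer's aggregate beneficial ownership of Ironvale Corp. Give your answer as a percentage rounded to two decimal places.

22.41%

Sven reaches Ironvale along 5 paths.
Via Marlow: 36% × 25% = 9%.
Via Nordquist → Marlow: 82% × 9% × 25% = 1.845%.
Via Redfern → Talus: 9% × 17% × 35% = 0.5355%.
Via Nordquist → Talus: 82% × 21% × 35% = 6.027%.
Direct stake: 5% = 5%.
Total: 9% + 1.845% + 0.5355% + 6.027% + 5% = 22.4075%.
Rounded: 22.41%.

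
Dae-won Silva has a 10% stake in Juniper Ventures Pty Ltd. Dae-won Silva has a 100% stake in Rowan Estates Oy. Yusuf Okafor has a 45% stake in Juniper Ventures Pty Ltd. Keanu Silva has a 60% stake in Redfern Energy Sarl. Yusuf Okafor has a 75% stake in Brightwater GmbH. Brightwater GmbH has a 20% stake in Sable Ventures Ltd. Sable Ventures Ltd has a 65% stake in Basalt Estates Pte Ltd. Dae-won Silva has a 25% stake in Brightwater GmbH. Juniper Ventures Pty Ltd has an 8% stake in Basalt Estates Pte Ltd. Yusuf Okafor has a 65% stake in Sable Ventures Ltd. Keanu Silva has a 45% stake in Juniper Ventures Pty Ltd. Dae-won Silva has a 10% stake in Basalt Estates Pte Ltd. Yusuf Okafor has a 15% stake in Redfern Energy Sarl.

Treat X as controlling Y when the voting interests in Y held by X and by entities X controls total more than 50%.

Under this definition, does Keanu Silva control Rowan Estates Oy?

No

Keanu holds 60% of Redfern, so Keanu controls Redfern.
Neither Keanu nor any entity Keanu controls holds any voting interest in Rowan.
So Keanu does not control Rowan.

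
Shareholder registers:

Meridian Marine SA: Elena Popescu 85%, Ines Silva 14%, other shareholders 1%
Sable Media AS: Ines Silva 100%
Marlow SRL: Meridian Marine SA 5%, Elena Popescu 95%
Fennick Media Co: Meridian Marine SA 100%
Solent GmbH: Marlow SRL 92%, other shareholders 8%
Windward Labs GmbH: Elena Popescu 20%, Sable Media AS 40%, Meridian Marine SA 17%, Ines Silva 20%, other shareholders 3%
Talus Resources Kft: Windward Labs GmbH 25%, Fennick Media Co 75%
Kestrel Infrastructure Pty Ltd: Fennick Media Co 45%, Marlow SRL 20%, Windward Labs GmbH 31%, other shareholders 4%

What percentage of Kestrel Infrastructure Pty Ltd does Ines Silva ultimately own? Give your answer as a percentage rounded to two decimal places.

25.78%

Ines reaches Kestrel along 5 paths.
Via Meridian → Fennick: 14% × 100% × 45% = 6.3%.
Via Meridian → Marlow: 14% × 5% × 20% = 0.14%.
Via Sable → Windward: 100% × 40% × 31% = 12.4%.
Via Meridian → Windward: 14% × 17% × 31% = 0.7378%.
Via Windward: 20% × 31% = 6.2%.
Total: 6.3% + 0.14% + 12.4% + 0.7378% + 6.2% = 25.7778%.
Rounded: 25.78%.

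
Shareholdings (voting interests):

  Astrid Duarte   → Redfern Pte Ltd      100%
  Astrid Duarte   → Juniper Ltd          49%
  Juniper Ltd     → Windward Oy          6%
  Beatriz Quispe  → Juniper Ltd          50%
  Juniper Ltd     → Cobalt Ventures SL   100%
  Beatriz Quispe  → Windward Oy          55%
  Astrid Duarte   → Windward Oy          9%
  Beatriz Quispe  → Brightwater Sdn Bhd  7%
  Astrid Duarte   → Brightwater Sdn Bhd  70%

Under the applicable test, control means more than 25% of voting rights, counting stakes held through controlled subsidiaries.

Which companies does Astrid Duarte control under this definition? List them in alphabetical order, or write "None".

Astrid holds 49% of Juniper, so Astrid controls Juniper.
Juniper holds 100% of Cobalt, so Astrid controls Cobalt.
Astrid holds 70% of Brightwater, so Astrid controls Brightwater.
Astrid holds 100% of Redfern, so Astrid controls Redfern.
No other company's threshold is met.

Brightwater Sdn Bhd, Cobalt Ventures SL, Juniper Ltd, Redfern Pte Ltd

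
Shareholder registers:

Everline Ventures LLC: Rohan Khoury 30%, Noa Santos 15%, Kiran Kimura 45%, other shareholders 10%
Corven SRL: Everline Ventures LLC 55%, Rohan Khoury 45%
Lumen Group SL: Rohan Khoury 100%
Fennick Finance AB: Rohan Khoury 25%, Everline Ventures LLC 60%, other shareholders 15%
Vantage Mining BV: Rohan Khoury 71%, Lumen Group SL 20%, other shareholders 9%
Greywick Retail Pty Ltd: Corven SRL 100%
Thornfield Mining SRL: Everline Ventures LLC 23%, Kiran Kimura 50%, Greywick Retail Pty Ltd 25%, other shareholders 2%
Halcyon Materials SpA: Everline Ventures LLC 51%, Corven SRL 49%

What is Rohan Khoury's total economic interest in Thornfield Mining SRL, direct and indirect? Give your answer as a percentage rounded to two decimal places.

Rohan reaches Thornfield along 3 paths.
Via Everline: 30% × 23% = 6.9%.
Via Everline → Corven → Greywick: 30% × 55% × 100% × 25% = 4.125%.
Via Corven → Greywick: 45% × 100% × 25% = 11.25%.
Total: 6.9% + 4.125% + 11.25% = 22.275%.
Rounded: 22.28%.

22.28%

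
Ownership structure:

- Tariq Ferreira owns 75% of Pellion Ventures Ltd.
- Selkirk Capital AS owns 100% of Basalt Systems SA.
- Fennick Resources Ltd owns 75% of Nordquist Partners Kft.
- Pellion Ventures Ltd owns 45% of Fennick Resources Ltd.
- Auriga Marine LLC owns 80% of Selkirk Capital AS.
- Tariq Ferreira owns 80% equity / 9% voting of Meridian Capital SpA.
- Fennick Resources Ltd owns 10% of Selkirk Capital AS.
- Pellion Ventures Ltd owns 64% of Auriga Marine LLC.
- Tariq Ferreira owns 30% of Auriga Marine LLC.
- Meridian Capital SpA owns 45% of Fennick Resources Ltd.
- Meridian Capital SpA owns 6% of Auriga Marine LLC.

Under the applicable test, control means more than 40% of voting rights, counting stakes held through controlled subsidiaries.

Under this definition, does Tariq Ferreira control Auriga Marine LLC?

Yes

Tariq holds 75% of Pellion, so Tariq controls Pellion.
Pellion and Tariq together hold 64% + 30% = 94% of Auriga, so Tariq controls Auriga.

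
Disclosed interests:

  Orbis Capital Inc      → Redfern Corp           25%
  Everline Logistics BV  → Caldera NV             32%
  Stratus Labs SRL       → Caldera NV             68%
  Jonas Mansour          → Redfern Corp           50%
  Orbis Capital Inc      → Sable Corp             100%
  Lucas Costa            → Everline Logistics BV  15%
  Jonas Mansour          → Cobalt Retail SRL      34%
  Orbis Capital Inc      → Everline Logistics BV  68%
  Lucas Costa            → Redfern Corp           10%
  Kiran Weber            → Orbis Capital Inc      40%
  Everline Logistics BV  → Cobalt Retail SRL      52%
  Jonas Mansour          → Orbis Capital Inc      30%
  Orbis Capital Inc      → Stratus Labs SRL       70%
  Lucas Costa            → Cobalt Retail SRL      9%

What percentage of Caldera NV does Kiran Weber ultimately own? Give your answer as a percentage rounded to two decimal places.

27.74%

Kiran reaches Caldera along 2 paths.
Via Orbis → Everline: 40% × 68% × 32% = 8.704%.
Via Orbis → Stratus: 40% × 70% × 68% = 19.04%.
Total: 8.704% + 19.04% = 27.744%.
Rounded: 27.74%.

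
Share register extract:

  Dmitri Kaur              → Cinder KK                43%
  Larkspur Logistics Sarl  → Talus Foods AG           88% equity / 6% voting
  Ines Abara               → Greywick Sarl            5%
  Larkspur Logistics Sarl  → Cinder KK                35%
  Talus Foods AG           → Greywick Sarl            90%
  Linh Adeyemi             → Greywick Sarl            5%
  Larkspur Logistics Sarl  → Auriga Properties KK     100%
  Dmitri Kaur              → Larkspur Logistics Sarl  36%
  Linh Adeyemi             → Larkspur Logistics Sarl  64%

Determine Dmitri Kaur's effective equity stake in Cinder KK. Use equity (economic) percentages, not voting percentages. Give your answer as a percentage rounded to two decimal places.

55.60%

Dmitri reaches Cinder along 2 paths.
Direct stake: 43% = 43%.
Via Larkspur: 36% × 35% = 12.6%.
Total: 43% + 12.6% = 55.6%.
Rounded: 55.60%.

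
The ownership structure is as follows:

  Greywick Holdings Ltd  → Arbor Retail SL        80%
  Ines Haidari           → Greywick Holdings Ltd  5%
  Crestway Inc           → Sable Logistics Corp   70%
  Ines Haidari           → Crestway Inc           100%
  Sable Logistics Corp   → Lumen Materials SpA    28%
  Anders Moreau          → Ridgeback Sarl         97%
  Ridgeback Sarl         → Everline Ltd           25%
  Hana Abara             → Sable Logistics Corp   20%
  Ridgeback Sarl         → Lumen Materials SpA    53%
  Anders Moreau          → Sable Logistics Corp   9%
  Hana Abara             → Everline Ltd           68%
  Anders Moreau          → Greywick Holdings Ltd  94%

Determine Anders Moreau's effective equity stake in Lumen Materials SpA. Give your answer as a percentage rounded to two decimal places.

Anders reaches Lumen along 2 paths.
Via Ridgeback: 97% × 53% = 51.41%.
Via Sable: 9% × 28% = 2.52%.
Total: 51.41% + 2.52% = 53.93%.

53.93%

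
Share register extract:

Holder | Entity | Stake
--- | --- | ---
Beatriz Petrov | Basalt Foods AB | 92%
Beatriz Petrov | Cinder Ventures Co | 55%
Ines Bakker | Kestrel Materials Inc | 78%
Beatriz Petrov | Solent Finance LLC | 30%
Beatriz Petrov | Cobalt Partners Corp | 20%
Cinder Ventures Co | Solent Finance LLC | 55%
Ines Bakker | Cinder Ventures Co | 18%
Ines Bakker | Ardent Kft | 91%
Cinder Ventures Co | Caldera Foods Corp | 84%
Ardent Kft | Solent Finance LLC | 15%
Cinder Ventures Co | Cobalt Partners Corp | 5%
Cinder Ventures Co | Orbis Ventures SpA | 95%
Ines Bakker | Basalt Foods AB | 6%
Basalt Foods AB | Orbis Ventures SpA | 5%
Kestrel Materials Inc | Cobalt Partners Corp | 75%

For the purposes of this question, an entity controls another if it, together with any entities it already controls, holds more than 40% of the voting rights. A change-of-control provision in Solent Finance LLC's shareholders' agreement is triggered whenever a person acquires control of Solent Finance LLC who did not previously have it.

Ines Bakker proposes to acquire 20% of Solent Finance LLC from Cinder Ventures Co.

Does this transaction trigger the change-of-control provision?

No

The purchase adds only to Ines's holdings (Cinder's stake shrinks), so Ines is the only person who could newly come to control Solent.
Ines holds 91% of Ardent, so Ines controls Ardent.
Ines holds 78% of Kestrel, so Ines controls Kestrel.
Kestrel holds 75% of Cobalt, so Ines controls Cobalt.
In Solent, Ines's side holds only 15%, not > 40%.
So before the transaction, Ines does not control Solent.
After the purchase, Ines holds 20% of Solent directly, and Cinder's stake falls to 35%.
After the transaction, Ines's side holds 15% + 20% = 35% of Solent, not > 40%, so Ines still does not control Solent.
No new person acquires control, so the clause is not triggered.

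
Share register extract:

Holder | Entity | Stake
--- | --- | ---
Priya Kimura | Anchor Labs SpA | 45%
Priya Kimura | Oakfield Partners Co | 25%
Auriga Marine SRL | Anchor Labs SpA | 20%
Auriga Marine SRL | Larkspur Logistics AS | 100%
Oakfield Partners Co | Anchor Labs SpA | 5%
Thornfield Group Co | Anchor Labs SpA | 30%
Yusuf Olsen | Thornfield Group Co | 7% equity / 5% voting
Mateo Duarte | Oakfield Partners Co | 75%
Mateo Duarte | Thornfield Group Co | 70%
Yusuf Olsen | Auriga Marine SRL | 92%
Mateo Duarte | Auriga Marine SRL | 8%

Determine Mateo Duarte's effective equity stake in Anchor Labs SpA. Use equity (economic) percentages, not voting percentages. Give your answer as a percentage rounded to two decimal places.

Mateo reaches Anchor along 3 paths.
Via Auriga: 8% × 20% = 1.6%.
Via Thornfield: 70% × 30% = 21%.
Via Oakfield: 75% × 5% = 3.75%.
Total: 1.6% + 21% + 3.75% = 26.35%.

26.35%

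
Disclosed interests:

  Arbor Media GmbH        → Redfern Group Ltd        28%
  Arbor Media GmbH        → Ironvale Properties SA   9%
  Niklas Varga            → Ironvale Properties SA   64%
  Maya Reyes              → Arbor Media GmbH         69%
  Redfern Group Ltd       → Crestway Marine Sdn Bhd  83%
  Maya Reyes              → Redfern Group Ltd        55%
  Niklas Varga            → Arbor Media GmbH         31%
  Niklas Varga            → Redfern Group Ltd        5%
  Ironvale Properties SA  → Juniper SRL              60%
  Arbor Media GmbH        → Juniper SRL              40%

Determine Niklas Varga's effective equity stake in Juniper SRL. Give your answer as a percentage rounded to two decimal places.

Niklas reaches Juniper along 3 paths.
Via Ironvale: 64% × 60% = 38.4%.
Via Arbor → Ironvale: 31% × 9% × 60% = 1.674%.
Via Arbor: 31% × 40% = 12.4%.
Total: 38.4% + 1.674% + 12.4% = 52.474%.
Rounded: 52.47%.

52.47%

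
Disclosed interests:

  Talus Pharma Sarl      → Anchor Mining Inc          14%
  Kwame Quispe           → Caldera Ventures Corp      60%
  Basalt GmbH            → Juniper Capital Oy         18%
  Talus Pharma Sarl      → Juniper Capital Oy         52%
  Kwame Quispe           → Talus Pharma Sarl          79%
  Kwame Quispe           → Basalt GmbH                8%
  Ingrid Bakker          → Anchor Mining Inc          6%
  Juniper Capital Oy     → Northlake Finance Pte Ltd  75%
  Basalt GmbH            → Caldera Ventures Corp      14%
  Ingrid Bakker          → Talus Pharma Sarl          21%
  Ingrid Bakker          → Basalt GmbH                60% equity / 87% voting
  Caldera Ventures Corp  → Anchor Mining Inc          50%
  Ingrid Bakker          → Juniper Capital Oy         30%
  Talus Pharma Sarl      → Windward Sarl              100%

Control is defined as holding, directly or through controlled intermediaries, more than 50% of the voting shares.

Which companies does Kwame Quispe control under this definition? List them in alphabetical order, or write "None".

Anchor Mining Inc, Caldera Ventures Corp, Juniper Capital Oy, Northlake Finance Pte Ltd, Talus Pharma Sarl, Windward Sarl

Kwame holds 79% of Talus, so Kwame controls Talus.
Kwame holds 60% of Caldera, so Kwame controls Caldera.
Talus holds 100% of Windward, so Kwame controls Windward.
Talus holds 52% of Juniper, so Kwame controls Juniper.
Juniper holds 75% of Northlake, so Kwame controls Northlake.
Caldera and Talus together hold 50% + 14% = 64% of Anchor, so Kwame controls Anchor.
No other company's threshold is met.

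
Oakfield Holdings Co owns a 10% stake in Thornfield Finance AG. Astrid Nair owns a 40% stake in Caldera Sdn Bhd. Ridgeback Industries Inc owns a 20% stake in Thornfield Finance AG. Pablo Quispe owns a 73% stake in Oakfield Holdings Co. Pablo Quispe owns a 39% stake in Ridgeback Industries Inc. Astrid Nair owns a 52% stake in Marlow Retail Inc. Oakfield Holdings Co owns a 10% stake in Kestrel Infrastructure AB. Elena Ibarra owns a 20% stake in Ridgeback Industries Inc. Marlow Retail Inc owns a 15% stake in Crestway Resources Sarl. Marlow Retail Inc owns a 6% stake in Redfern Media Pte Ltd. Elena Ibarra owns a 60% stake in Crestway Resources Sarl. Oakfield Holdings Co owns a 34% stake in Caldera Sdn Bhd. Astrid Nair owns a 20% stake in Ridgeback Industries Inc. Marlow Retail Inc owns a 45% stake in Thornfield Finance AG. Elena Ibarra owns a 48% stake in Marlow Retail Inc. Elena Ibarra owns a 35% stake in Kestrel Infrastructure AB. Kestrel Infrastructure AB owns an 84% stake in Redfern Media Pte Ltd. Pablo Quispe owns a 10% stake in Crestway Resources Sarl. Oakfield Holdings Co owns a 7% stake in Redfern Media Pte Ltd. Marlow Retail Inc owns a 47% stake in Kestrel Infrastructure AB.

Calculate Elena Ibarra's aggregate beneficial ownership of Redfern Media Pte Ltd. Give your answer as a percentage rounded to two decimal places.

Elena reaches Redfern along 3 paths.
Via Marlow: 48% × 6% = 2.88%.
Via Marlow → Kestrel: 48% × 47% × 84% = 18.9504%.
Via Kestrel: 35% × 84% = 29.4%.
Total: 2.88% + 18.9504% + 29.4% = 51.2304%.
Rounded: 51.23%.

51.23%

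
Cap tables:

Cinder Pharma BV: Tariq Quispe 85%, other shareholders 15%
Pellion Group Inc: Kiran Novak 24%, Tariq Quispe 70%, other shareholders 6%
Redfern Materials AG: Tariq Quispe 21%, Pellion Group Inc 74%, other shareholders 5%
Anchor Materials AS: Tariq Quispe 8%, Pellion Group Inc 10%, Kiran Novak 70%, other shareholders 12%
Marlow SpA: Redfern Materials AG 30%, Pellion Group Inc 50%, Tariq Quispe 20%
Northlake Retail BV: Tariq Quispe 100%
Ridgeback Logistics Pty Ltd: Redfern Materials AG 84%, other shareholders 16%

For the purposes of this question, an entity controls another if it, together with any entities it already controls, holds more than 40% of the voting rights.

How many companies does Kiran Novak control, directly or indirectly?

Kiran holds 70% of Anchor, so Kiran controls Anchor.
No other company's threshold is met.
Kiran controls 1 company.

1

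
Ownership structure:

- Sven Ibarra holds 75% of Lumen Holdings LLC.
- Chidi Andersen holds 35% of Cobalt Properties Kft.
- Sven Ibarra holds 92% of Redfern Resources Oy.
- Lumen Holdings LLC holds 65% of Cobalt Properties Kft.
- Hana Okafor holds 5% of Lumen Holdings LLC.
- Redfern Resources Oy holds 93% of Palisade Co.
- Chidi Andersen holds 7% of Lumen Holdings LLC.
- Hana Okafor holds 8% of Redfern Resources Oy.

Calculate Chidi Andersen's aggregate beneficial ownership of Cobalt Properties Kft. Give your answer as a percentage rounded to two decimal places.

39.55%

Chidi reaches Cobalt along 2 paths.
Via Lumen: 7% × 65% = 4.55%.
Direct stake: 35% = 35%.
Total: 4.55% + 35% = 39.55%.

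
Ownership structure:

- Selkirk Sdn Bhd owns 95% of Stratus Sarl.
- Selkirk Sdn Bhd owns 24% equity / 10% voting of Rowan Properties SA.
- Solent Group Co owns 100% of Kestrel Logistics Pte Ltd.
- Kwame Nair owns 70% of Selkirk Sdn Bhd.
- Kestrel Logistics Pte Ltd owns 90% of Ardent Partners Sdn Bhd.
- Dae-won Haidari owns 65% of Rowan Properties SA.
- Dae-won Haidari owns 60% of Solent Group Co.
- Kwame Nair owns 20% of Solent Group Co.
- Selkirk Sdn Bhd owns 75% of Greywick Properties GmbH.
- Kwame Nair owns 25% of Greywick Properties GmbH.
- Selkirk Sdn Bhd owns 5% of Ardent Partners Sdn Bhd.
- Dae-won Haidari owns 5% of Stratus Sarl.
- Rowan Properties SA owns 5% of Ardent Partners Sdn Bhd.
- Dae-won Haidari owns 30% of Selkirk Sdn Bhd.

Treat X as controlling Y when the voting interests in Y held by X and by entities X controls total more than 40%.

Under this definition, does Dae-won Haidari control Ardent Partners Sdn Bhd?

Dae-won holds 65% of Rowan, so Dae-won controls Rowan.
Dae-won holds 60% of Solent, so Dae-won controls Solent.
Solent holds 100% of Kestrel, so Dae-won controls Kestrel.
Kestrel and Rowan together hold 90% + 5% = 95% of Ardent, so Dae-won controls Ardent.

Yes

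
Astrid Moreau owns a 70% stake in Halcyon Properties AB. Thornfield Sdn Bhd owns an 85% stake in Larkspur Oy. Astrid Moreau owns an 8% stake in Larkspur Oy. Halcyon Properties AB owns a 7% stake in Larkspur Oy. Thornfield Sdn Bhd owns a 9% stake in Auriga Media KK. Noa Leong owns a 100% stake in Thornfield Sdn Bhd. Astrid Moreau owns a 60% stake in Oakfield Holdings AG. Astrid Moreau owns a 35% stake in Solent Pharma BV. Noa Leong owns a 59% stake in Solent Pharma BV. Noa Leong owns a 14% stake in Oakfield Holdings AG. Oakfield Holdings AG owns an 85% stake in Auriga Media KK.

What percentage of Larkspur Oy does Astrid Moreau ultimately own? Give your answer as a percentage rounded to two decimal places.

Astrid reaches Larkspur along 2 paths.
Via Halcyon: 70% × 7% = 4.9%.
Direct stake: 8% = 8%.
Total: 4.9% + 8% = 12.9%.
Rounded: 12.90%.

12.90%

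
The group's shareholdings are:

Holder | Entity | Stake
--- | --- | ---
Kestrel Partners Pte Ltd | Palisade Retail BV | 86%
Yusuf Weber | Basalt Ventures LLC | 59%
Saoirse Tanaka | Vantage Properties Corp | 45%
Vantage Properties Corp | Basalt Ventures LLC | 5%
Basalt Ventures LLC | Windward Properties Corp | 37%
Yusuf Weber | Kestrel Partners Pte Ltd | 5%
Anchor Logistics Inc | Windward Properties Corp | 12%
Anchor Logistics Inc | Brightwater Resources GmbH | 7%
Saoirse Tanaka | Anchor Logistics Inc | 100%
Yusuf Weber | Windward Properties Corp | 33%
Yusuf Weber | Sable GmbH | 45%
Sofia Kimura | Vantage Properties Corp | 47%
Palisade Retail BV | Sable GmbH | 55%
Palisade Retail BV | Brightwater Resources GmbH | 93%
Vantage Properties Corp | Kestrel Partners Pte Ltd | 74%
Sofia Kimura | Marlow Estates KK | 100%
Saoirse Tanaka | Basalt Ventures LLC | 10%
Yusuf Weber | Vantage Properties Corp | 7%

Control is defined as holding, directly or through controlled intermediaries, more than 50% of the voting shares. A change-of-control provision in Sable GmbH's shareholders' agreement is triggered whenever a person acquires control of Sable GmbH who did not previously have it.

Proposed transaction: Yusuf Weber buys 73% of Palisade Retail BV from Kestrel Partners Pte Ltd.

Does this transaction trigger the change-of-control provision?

Yes

The purchase adds only to Yusuf's holdings (Kestrel's stake shrinks), so Yusuf is the only person who could newly come to control Sable.
Yusuf holds 59% of Basalt, so Yusuf controls Basalt.
Basalt and Yusuf together hold 37% + 33% = 70% of Windward, so Yusuf controls Windward.
In Sable, Yusuf's side holds only 45%, not > 50%.
So before the transaction, Yusuf does not control Sable.
After the purchase, Yusuf holds 73% of Palisade directly, and Kestrel's stake falls to 13%.
Yusuf holds 73% of Palisade, so Yusuf controls Palisade.
Palisade and Yusuf together hold 55% + 45% = 100% of Sable, so Yusuf controls Sable.
Yusuf did not control Sable before and does after, so the clause is triggered.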